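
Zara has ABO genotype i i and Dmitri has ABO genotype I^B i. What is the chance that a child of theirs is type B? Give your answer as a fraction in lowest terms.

1/2

ABO cross i i × I^B i → offspring phenotypes: 1/2 O, 1/2 B.
So P(type B) = 1/2.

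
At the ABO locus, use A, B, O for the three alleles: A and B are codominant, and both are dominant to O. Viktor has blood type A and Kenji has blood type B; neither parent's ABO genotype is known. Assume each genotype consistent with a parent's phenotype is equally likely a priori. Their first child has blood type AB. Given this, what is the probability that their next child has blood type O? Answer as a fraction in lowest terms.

Possible genotypes: Viktor ∈ {AA, AO}; Kenji ∈ {BB, BO}.
Weight each parental genotype pair by prior × P(type-AB child):
  AA × BB: posterior weight 4/9; P(next child type O) = 0.
  AA × BO: posterior weight 2/9; P(next child type O) = 0.
  AO × BB: posterior weight 2/9; P(next child type O) = 0.
  AO × BO: posterior weight 1/9; P(next child type O) = 1/4.
Weighted sum = 1/36.

1/36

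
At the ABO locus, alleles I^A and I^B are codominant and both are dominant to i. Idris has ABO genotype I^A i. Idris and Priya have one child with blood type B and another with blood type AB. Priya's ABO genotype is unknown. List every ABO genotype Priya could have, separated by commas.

I^A I^B, I^B I^B, I^B i

For each candidate genotype of Priya, check whether crossing it with I^A i can produce every observed child phenotype.
  I^A I^A → possible child types {A} ✗
  I^A I^B → possible child types {A, B, AB} ✓
  I^A i → possible child types {O, A} ✗
  I^B I^B → possible child types {B, AB} ✓
  I^B i → possible child types {O, A, B, AB} ✓
  i i → possible child types {O, A} ✗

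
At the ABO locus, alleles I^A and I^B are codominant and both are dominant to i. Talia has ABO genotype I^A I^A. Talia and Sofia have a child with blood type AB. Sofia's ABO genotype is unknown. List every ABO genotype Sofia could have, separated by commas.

I^A I^B, I^B I^B, I^B i

For each candidate genotype of Sofia, check whether crossing it with I^A I^A can produce every observed child phenotype.
  I^A I^A → possible child types {A} ✗
  I^A I^B → possible child types {A, AB} ✓
  I^A i → possible child types {A} ✗
  I^B I^B → possible child types {AB} ✓
  I^B i → possible child types {A, AB} ✓
  i i → possible child types {A} ✗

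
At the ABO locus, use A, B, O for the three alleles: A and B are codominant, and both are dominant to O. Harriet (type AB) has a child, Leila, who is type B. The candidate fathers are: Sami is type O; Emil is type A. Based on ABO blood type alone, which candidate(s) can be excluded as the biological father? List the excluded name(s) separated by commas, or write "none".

A candidate is excluded only if no genotype consistent with his phenotype could produce a type B child with a type AB mother.
Every candidate has at least one consistent genotype combination, so none can be excluded.

none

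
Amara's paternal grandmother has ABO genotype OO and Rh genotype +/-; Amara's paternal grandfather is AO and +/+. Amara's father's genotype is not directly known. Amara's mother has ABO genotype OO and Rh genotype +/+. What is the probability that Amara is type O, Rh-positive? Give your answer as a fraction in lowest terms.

3/4

Amara's father's ABO genotype from OO × AO: 1/2 AO, 1/2 OO.
Crossing each possibility with the mother OO and summing P(type O): 1/2·1/2 + 1/2·1 = 3/4.
Similarly for Rh via the father's Rh distribution: P(Rh+) = 1.
Independent loci: 3/4 × 1 = 3/4.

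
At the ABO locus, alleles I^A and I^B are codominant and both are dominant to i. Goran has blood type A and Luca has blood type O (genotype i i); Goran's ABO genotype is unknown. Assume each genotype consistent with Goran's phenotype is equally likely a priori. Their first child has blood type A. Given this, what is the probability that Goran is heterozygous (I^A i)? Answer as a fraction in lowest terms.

1/3

Possible genotypes: Goran ∈ {I^A I^A, I^A i}; Luca ∈ {i i}.
Weight each parental genotype pair by prior × P(type-A child):
  I^A I^A × i i: posterior weight 2/3.
  I^A i × i i: posterior weight 1/3.
Sum the posterior weight over pairs where Goran is I^A i: 1/3.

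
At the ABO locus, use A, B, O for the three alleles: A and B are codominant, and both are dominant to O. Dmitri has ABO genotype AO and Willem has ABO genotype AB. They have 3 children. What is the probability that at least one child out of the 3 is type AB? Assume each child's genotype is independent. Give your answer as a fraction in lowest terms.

37/64

ABO cross AO × AB → 1/2 A, 1/4 B, 1/4 AB.
So P(type AB) = 1/4 per child.
P(none) = (3/4)^3 = 27/64; P(at least one) = 1 − 27/64 = 37/64.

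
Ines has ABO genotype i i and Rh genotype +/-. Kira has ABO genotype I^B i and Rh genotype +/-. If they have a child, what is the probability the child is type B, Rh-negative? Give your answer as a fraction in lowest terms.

1/8

ABO cross i i × I^B i → offspring phenotypes: 1/2 O, 1/2 B.
Rh cross +/- × +/- → 3/4 Rh+, 1/4 Rh-.
Independent loci: P(type B, Rh-negative) = 1/2 × 1/4 = 1/8.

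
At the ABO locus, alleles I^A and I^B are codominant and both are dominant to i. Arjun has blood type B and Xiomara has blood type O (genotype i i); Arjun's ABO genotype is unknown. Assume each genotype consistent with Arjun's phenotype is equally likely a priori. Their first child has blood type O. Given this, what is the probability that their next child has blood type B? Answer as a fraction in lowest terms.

1/2

Possible genotypes: Arjun ∈ {I^B I^B, I^B i}; Xiomara ∈ {i i}.
Weight each parental genotype pair by prior × P(type-O child):
  I^B i × i i: posterior weight 1; P(next child type B) = 1/2.
Weighted sum = 1/2.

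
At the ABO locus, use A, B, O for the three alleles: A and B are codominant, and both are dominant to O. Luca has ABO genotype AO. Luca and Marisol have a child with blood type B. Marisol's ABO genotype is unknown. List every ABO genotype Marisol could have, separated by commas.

AB, BB, BO

For each candidate genotype of Marisol, check whether crossing it with AO can produce every observed child phenotype.
  AA → possible child types {A} ✗
  AB → possible child types {A, B, AB} ✓
  AO → possible child types {O, A} ✗
  BB → possible child types {B, AB} ✓
  BO → possible child types {O, A, B, AB} ✓
  OO → possible child types {O, A} ✗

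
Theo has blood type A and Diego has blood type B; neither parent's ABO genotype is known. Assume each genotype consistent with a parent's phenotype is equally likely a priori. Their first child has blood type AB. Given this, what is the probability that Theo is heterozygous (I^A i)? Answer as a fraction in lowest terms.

Possible genotypes: Theo ∈ {I^A I^A, I^A i}; Diego ∈ {I^B I^B, I^B i}.
Weight each parental genotype pair by prior × P(type-AB child):
  I^A I^A × I^B I^B: posterior weight 4/9.
  I^A I^A × I^B i: posterior weight 2/9.
  I^A i × I^B I^B: posterior weight 2/9.
  I^A i × I^B i: posterior weight 1/9.
Sum the posterior weight over pairs where Theo is I^A i: 1/3.

1/3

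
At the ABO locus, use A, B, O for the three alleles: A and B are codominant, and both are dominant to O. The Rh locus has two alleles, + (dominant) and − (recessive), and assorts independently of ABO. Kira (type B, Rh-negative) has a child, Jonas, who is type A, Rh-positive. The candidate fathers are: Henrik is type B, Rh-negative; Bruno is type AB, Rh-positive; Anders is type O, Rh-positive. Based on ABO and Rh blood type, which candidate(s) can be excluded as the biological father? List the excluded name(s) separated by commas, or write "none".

Henrik, Anders

A candidate is excluded only if no genotype consistent with his phenotype could produce a type A, Rh-positive child with a type B, Rh-negative mother.
Henrik (type B, Rh-): no genotype consistent with that phenotype can produce a type-A Rh+ child with a type-B mother.
Anders (type O, Rh+): no genotype consistent with that phenotype can produce a type-A Rh+ child with a type-B mother.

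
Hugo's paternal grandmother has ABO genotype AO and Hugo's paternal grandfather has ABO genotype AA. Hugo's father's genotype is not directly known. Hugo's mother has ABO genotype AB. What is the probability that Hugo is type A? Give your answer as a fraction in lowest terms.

1/2

Hugo's father's ABO genotype from AO × AA: 1/2 AA, 1/2 AO.
Crossing each possibility with the mother AB and summing P(type A): 1/2·1/2 + 1/2·1/2 = 1/2.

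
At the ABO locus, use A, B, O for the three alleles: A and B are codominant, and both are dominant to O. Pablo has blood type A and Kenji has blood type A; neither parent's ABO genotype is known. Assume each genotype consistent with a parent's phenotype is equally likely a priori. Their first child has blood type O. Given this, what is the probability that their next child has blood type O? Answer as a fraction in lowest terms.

1/4

Possible genotypes: Pablo ∈ {AA, AO}; Kenji ∈ {AA, AO}.
Weight each parental genotype pair by prior × P(type-O child):
  AO × AO: posterior weight 1; P(next child type O) = 1/4.
Weighted sum = 1/4.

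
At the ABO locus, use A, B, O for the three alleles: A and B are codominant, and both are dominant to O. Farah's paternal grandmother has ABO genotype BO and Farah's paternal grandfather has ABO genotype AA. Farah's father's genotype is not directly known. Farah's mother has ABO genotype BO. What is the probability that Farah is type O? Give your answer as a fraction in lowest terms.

Farah's father's ABO genotype from BO × AA: 1/2 AB, 1/2 AO.
Crossing each possibility with the mother BO and summing P(type O): 1/2·0 + 1/2·1/4 = 1/8.

1/8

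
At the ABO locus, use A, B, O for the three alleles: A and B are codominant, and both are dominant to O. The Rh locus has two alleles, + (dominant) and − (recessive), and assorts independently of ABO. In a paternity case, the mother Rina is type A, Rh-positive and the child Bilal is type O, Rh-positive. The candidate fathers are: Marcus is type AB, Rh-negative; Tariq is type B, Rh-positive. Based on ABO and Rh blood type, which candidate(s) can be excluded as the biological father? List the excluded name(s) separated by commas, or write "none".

Marcus

A candidate is excluded only if no genotype consistent with his phenotype could produce a type O, Rh-positive child with a type A, Rh-positive mother.
Marcus (type AB, Rh-): no genotype consistent with that phenotype can produce a type-O Rh+ child with a type-A mother.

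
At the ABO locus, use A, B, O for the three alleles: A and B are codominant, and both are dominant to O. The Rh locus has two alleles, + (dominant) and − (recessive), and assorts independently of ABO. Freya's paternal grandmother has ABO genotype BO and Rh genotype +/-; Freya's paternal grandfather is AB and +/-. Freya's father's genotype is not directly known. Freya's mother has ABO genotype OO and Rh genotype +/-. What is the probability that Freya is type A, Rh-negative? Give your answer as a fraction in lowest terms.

1/16

Freya's father's ABO genotype from BO × AB: 1/4 AB, 1/4 AO, 1/4 BB, 1/4 BO.
Crossing each possibility with the mother OO and summing P(type A): 1/4·1/2 + 1/4·1/2 + 1/4·0 + 1/4·0 = 1/4.
Similarly for Rh via the father's Rh distribution: P(Rh-) = 1/4.
Independent loci: 1/4 × 1/4 = 1/16.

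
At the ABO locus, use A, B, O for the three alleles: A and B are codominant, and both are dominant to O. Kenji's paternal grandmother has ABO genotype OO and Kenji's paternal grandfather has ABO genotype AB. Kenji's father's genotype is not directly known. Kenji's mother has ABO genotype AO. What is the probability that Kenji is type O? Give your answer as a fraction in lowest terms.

Kenji's father's ABO genotype from OO × AB: 1/2 AO, 1/2 BO.
Crossing each possibility with the mother AO and summing P(type O): 1/2·1/4 + 1/2·1/4 = 1/4.

1/4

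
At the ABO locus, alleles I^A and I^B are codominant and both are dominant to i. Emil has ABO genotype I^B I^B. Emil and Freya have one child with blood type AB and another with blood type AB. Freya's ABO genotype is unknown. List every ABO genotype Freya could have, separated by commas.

For each candidate genotype of Freya, check whether crossing it with I^B I^B can produce every observed child phenotype.
  I^A I^A → possible child types {AB} ✓
  I^A I^B → possible child types {B, AB} ✓
  I^A i → possible child types {B, AB} ✓
  I^B I^B → possible child types {B} ✗
  I^B i → possible child types {B} ✗
  i i → possible child types {B} ✗

I^A I^A, I^A I^B, I^A i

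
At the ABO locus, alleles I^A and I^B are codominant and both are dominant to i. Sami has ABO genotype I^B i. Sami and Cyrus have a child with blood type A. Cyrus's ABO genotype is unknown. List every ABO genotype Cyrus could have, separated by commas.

For each candidate genotype of Cyrus, check whether crossing it with I^B i can produce every observed child phenotype.
  I^A I^A → possible child types {A, AB} ✓
  I^A I^B → possible child types {A, B, AB} ✓
  I^A i → possible child types {O, A, B, AB} ✓
  I^B I^B → possible child types {B} ✗
  I^B i → possible child types {O, B} ✗
  i i → possible child types {O, B} ✗

I^A I^A, I^A I^B, I^A i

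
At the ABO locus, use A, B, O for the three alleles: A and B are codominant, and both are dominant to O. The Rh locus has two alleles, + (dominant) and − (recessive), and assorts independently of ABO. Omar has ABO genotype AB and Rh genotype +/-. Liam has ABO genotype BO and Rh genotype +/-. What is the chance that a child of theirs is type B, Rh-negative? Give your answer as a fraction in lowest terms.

ABO cross AB × BO → offspring phenotypes: 1/4 A, 1/2 B, 1/4 AB.
Rh cross +/- × +/- → 3/4 Rh+, 1/4 Rh-.
Independent loci: P(type B, Rh-negative) = 1/2 × 1/4 = 1/8.

1/8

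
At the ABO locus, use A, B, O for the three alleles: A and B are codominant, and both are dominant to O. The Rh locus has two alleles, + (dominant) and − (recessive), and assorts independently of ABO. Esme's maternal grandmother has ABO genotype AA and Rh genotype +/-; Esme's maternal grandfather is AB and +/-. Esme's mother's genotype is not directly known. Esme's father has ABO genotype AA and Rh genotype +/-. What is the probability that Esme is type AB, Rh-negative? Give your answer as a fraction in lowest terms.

1/16

Esme's mother's ABO genotype from AA × AB: 1/2 AA, 1/2 AB.
Crossing each possibility with the father AA and summing P(type AB): 1/2·0 + 1/2·1/2 = 1/4.
Similarly for Rh via the mother's Rh distribution: P(Rh-) = 1/4.
Independent loci: 1/4 × 1/4 = 1/16.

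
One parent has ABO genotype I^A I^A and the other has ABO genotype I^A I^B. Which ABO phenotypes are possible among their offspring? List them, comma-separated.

A, AB

Gametes from I^A I^A × I^A I^B give offspring ABO genotypes I^A I^A, I^A I^B, i.e. phenotypes A, AB.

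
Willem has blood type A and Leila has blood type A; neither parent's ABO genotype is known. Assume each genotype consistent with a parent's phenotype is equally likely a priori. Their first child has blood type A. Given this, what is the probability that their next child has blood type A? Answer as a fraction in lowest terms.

Possible genotypes: Willem ∈ {I^A I^A, I^A i}; Leila ∈ {I^A I^A, I^A i}.
Weight each parental genotype pair by prior × P(type-A child):
  I^A I^A × I^A I^A: posterior weight 4/15; P(next child type A) = 1.
  I^A I^A × I^A i: posterior weight 4/15; P(next child type A) = 1.
  I^A i × I^A I^A: posterior weight 4/15; P(next child type A) = 1.
  I^A i × I^A i: posterior weight 1/5; P(next child type A) = 3/4.
Weighted sum = 19/20.

19/20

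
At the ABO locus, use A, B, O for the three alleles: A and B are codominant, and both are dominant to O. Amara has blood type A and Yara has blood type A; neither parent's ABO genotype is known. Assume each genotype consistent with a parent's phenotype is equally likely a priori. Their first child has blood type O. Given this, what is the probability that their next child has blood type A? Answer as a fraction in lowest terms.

Possible genotypes: Amara ∈ {AA, AO}; Yara ∈ {AA, AO}.
Weight each parental genotype pair by prior × P(type-O child):
  AO × AO: posterior weight 1; P(next child type A) = 3/4.
Weighted sum = 3/4.

3/4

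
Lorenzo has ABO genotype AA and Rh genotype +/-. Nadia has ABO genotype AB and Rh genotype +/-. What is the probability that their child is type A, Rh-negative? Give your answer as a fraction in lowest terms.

ABO cross AA × AB → offspring phenotypes: 1/2 A, 1/2 AB.
Rh cross +/- × +/- → 3/4 Rh+, 1/4 Rh-.
Independent loci: P(type A, Rh-negative) = 1/2 × 1/4 = 1/8.

1/8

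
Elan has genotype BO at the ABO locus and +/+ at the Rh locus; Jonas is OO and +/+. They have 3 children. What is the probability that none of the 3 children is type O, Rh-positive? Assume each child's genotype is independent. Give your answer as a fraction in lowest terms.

ABO cross BO × OO → 1/2 O, 1/2 B.
Rh cross +/+ × +/+ → 1 Rh+; so P(type O, Rh-positive) = 1/2 × 1 = 1/2 per child.
P(not type O, Rh-positive) = 1/2 for one child; (1/2)^3 = 1/8.

1/8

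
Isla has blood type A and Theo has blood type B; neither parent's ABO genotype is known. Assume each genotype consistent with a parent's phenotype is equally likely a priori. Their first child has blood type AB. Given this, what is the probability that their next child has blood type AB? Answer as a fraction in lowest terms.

25/36

Possible genotypes: Isla ∈ {AA, AO}; Theo ∈ {BB, BO}.
Weight each parental genotype pair by prior × P(type-AB child):
  AA × BB: posterior weight 4/9; P(next child type AB) = 1.
  AA × BO: posterior weight 2/9; P(next child type AB) = 1/2.
  AO × BB: posterior weight 2/9; P(next child type AB) = 1/2.
  AO × BO: posterior weight 1/9; P(next child type AB) = 1/4.
Weighted sum = 25/36.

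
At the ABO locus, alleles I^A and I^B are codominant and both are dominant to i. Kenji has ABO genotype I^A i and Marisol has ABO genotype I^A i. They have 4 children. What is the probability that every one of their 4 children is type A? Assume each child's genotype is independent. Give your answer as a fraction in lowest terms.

ABO cross I^A i × I^A i → 1/4 O, 3/4 A.
So P(type A) = 3/4 per child.
All 4 independent: (3/4)^4 = 81/256.

81/256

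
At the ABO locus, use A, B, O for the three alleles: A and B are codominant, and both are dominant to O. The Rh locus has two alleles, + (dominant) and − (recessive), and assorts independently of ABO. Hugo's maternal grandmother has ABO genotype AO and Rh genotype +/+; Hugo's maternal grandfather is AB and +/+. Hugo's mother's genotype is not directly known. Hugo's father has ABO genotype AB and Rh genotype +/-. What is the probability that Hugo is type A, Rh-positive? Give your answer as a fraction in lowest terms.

3/8

Hugo's mother's ABO genotype from AO × AB: 1/4 AA, 1/4 AB, 1/4 AO, 1/4 BO.
Crossing each possibility with the father AB and summing P(type A): 1/4·1/2 + 1/4·1/4 + 1/4·1/2 + 1/4·1/4 = 3/8.
Similarly for Rh via the mother's Rh distribution: P(Rh+) = 1.
Independent loci: 3/8 × 1 = 3/8.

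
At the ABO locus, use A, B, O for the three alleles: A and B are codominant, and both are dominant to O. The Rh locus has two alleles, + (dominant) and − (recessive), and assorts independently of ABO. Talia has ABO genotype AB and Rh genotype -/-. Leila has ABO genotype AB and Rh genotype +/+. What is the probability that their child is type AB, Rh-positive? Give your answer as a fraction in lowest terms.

1/2

ABO cross AB × AB → offspring phenotypes: 1/4 A, 1/4 B, 1/2 AB.
Rh cross -/- × +/+ → 1 Rh+.
Independent loci: P(type AB, Rh-positive) = 1/2 × 1 = 1/2.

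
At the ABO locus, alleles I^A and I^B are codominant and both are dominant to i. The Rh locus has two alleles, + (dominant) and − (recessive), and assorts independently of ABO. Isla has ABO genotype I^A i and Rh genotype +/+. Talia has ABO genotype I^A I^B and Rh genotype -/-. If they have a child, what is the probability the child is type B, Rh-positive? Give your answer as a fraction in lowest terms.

ABO cross I^A i × I^A I^B → offspring phenotypes: 1/2 A, 1/4 B, 1/4 AB.
Rh cross +/+ × -/- → 1 Rh+.
Independent loci: P(type B, Rh-positive) = 1/4 × 1 = 1/4.

1/4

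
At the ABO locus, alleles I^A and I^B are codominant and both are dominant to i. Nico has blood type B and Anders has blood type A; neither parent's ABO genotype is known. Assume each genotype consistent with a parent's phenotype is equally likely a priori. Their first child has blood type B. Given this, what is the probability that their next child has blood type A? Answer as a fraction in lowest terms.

Possible genotypes: Nico ∈ {I^B I^B, I^B i}; Anders ∈ {I^A I^A, I^A i}.
Weight each parental genotype pair by prior × P(type-B child):
  I^B I^B × I^A i: posterior weight 2/3; P(next child type A) = 0.
  I^B i × I^A i: posterior weight 1/3; P(next child type A) = 1/4.
Weighted sum = 1/12.

1/12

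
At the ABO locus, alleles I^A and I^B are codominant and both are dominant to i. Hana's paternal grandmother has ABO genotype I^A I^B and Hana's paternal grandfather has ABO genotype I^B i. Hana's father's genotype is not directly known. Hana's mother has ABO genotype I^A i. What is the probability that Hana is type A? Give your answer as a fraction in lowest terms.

3/8

Hana's father's ABO genotype from I^A I^B × I^B i: 1/4 I^A I^B, 1/4 I^A i, 1/4 I^B I^B, 1/4 I^B i.
Crossing each possibility with the mother I^A i and summing P(type A): 1/4·1/2 + 1/4·3/4 + 1/4·0 + 1/4·1/4 = 3/8.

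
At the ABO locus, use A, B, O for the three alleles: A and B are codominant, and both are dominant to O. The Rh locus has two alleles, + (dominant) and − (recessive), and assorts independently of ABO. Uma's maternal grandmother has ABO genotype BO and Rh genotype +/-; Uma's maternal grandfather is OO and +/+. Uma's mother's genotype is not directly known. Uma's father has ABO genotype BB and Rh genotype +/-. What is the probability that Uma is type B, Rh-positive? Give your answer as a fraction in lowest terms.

7/8

Uma's mother's ABO genotype from BO × OO: 1/2 BO, 1/2 OO.
Crossing each possibility with the father BB and summing P(type B): 1/2·1 + 1/2·1 = 1.
Similarly for Rh via the mother's Rh distribution: P(Rh+) = 7/8.
Independent loci: 1 × 7/8 = 7/8.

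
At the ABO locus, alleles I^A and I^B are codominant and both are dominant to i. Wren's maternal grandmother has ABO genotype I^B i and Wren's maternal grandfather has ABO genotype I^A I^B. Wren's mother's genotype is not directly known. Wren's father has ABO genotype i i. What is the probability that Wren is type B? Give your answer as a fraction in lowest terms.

1/2

Wren's mother's ABO genotype from I^B i × I^A I^B: 1/4 I^A I^B, 1/4 I^A i, 1/4 I^B I^B, 1/4 I^B i.
Crossing each possibility with the father i i and summing P(type B): 1/4·1/2 + 1/4·0 + 1/4·1 + 1/4·1/2 = 1/2.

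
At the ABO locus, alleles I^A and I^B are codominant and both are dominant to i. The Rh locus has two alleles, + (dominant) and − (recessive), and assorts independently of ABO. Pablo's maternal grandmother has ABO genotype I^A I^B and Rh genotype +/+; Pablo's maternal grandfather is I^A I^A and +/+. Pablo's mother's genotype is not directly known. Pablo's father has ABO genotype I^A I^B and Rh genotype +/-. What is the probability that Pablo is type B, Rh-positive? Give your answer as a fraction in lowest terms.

Pablo's mother's ABO genotype from I^A I^B × I^A I^A: 1/2 I^A I^A, 1/2 I^A I^B.
Crossing each possibility with the father I^A I^B and summing P(type B): 1/2·0 + 1/2·1/4 = 1/8.
Similarly for Rh via the mother's Rh distribution: P(Rh+) = 1.
Independent loci: 1/8 × 1 = 1/8.

1/8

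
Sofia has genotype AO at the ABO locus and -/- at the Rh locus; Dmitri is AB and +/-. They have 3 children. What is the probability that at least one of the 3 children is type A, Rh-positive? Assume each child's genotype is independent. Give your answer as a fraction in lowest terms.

ABO cross AO × AB → 1/2 A, 1/4 B, 1/4 AB.
Rh cross -/- × +/- → 1/2 Rh+, 1/2 Rh-; so P(type A, Rh-positive) = 1/2 × 1/2 = 1/4 per child.
P(none) = (3/4)^3 = 27/64; P(at least one) = 1 − 27/64 = 37/64.

37/64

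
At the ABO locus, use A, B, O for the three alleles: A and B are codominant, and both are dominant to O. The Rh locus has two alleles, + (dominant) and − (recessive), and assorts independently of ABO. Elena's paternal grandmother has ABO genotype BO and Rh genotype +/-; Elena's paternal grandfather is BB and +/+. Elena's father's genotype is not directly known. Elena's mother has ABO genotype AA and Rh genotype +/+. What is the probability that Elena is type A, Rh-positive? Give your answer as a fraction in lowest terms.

Elena's father's ABO genotype from BO × BB: 1/2 BB, 1/2 BO.
Crossing each possibility with the mother AA and summing P(type A): 1/2·0 + 1/2·1/2 = 1/4.
Similarly for Rh via the father's Rh distribution: P(Rh+) = 1.
Independent loci: 1/4 × 1 = 1/4.

1/4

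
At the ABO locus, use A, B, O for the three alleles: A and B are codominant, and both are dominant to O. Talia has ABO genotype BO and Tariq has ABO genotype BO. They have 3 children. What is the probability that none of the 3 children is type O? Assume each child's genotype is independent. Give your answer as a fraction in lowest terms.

ABO cross BO × BO → 1/4 O, 3/4 B.
So P(type O) = 1/4 per child.
P(not type O) = 3/4 for one child; (3/4)^3 = 27/64.

27/64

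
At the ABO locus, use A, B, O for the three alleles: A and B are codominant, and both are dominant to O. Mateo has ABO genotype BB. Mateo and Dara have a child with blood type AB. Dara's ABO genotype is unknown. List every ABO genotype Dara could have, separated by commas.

AA, AB, AO

For each candidate genotype of Dara, check whether crossing it with BB can produce every observed child phenotype.
  AA → possible child types {AB} ✓
  AB → possible child types {B, AB} ✓
  AO → possible child types {B, AB} ✓
  BB → possible child types {B} ✗
  BO → possible child types {B} ✗
  OO → possible child types {B} ✗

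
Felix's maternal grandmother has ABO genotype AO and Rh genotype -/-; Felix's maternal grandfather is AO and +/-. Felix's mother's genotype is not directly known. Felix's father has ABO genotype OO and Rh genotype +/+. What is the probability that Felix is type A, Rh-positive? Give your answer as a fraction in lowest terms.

Felix's mother's ABO genotype from AO × AO: 1/4 AA, 1/2 AO, 1/4 OO.
Crossing each possibility with the father OO and summing P(type A): 1/4·1 + 1/2·1/2 + 1/4·0 = 1/2.
Similarly for Rh via the mother's Rh distribution: P(Rh+) = 1.
Independent loci: 1/2 × 1 = 1/2.

1/2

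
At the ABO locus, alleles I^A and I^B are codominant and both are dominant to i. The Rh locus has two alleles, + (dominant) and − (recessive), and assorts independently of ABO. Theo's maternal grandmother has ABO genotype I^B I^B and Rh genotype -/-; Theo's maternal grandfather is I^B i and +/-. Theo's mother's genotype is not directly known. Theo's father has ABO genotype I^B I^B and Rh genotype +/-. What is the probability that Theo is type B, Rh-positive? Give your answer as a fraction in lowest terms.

5/8

Theo's mother's ABO genotype from I^B I^B × I^B i: 1/2 I^B I^B, 1/2 I^B i.
Crossing each possibility with the father I^B I^B and summing P(type B): 1/2·1 + 1/2·1 = 1.
Similarly for Rh via the mother's Rh distribution: P(Rh+) = 5/8.
Independent loci: 1 × 5/8 = 5/8.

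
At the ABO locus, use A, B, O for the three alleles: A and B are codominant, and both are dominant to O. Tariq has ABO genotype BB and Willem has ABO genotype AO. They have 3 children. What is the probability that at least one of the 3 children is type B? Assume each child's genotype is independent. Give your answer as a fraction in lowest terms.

ABO cross BB × AO → 1/2 B, 1/2 AB.
So P(type B) = 1/2 per child.
P(none) = (1/2)^3 = 1/8; P(at least one) = 1 − 1/8 = 7/8.

7/8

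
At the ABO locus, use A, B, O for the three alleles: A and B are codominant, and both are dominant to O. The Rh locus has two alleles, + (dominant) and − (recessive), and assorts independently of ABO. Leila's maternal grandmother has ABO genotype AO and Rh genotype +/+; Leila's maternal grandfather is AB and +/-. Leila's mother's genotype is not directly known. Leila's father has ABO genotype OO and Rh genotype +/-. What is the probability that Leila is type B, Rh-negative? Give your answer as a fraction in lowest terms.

Leila's mother's ABO genotype from AO × AB: 1/4 AA, 1/4 AB, 1/4 AO, 1/4 BO.
Crossing each possibility with the father OO and summing P(type B): 1/4·0 + 1/4·1/2 + 1/4·0 + 1/4·1/2 = 1/4.
Similarly for Rh via the mother's Rh distribution: P(Rh-) = 1/8.
Independent loci: 1/4 × 1/8 = 1/32.

1/32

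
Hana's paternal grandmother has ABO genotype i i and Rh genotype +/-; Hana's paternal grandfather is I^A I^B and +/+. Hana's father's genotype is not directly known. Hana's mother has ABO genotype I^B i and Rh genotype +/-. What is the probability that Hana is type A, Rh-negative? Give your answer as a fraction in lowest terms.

1/64

Hana's father's ABO genotype from i i × I^A I^B: 1/2 I^A i, 1/2 I^B i.
Crossing each possibility with the mother I^B i and summing P(type A): 1/2·1/4 + 1/2·0 = 1/8.
Similarly for Rh via the father's Rh distribution: P(Rh-) = 1/8.
Independent loci: 1/8 × 1/8 = 1/64.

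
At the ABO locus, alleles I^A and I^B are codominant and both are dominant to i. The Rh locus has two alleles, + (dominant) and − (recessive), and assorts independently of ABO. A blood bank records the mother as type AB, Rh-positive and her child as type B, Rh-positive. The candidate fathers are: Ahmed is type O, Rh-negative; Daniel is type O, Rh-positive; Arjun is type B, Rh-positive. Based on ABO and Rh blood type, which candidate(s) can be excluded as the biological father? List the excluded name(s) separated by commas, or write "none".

none

A candidate is excluded only if no genotype consistent with his phenotype could produce a type B, Rh-positive child with a type AB, Rh-positive mother.
Every candidate has at least one consistent genotype combination, so none can be excluded.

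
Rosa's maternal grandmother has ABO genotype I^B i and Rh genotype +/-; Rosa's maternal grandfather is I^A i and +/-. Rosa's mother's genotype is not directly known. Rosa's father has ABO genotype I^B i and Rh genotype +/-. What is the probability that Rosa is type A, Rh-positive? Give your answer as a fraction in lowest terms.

3/32

Rosa's mother's ABO genotype from I^B i × I^A i: 1/4 I^A I^B, 1/4 I^A i, 1/4 I^B i, 1/4 i i.
Crossing each possibility with the father I^B i and summing P(type A): 1/4·1/4 + 1/4·1/4 + 1/4·0 + 1/4·0 = 1/8.
Similarly for Rh via the mother's Rh distribution: P(Rh+) = 3/4.
Independent loci: 1/8 × 3/4 = 3/32.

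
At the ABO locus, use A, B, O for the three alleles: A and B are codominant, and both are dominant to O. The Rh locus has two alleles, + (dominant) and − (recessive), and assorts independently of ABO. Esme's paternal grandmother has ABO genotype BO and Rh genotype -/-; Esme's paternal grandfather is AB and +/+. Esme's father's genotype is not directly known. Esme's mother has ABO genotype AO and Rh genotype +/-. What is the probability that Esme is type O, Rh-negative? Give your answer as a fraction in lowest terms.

Esme's father's ABO genotype from BO × AB: 1/4 AB, 1/4 AO, 1/4 BB, 1/4 BO.
Crossing each possibility with the mother AO and summing P(type O): 1/4·0 + 1/4·1/4 + 1/4·0 + 1/4·1/4 = 1/8.
Similarly for Rh via the father's Rh distribution: P(Rh-) = 1/4.
Independent loci: 1/8 × 1/4 = 1/32.

1/32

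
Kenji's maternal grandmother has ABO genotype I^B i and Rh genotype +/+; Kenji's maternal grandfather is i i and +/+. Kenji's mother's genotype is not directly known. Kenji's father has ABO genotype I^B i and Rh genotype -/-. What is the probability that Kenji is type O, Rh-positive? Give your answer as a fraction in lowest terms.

Kenji's mother's ABO genotype from I^B i × i i: 1/2 I^B i, 1/2 i i.
Crossing each possibility with the father I^B i and summing P(type O): 1/2·1/4 + 1/2·1/2 = 3/8.
Similarly for Rh via the mother's Rh distribution: P(Rh+) = 1.
Independent loci: 3/8 × 1 = 3/8.

3/8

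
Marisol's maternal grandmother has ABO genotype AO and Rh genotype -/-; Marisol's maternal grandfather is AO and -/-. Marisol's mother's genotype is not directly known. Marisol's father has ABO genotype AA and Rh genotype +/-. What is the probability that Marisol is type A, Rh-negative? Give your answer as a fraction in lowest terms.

Marisol's mother's ABO genotype from AO × AO: 1/4 AA, 1/2 AO, 1/4 OO.
Crossing each possibility with the father AA and summing P(type A): 1/4·1 + 1/2·1 + 1/4·1 = 1.
Similarly for Rh via the mother's Rh distribution: P(Rh-) = 1/2.
Independent loci: 1 × 1/2 = 1/2.

1/2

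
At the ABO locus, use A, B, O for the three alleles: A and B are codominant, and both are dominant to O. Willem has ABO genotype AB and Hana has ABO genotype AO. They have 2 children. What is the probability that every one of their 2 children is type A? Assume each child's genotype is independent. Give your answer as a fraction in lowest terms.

ABO cross AB × AO → 1/2 A, 1/4 B, 1/4 AB.
So P(type A) = 1/2 per child.
All 2 independent: (1/2)^2 = 1/4.

1/4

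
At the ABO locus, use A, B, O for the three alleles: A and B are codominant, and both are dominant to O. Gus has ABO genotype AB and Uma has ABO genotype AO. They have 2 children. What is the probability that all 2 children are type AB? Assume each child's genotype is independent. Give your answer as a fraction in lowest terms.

1/16

ABO cross AB × AO → 1/2 A, 1/4 B, 1/4 AB.
So P(type AB) = 1/4 per child.
All 2 independent: (1/4)^2 = 1/16.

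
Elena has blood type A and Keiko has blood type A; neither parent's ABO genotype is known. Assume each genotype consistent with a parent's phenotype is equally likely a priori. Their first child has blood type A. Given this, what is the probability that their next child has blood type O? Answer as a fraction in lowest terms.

Possible genotypes: Elena ∈ {I^A I^A, I^A i}; Keiko ∈ {I^A I^A, I^A i}.
Weight each parental genotype pair by prior × P(type-A child):
  I^A I^A × I^A I^A: posterior weight 4/15; P(next child type O) = 0.
  I^A I^A × I^A i: posterior weight 4/15; P(next child type O) = 0.
  I^A i × I^A I^A: posterior weight 4/15; P(next child type O) = 0.
  I^A i × I^A i: posterior weight 1/5; P(next child type O) = 1/4.
Weighted sum = 1/20.

1/20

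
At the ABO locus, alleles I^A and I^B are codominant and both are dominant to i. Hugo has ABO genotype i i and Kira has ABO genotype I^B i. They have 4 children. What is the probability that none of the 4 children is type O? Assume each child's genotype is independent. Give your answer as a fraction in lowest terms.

1/16

ABO cross i i × I^B i → 1/2 O, 1/2 B.
So P(type O) = 1/2 per child.
P(not type O) = 1/2 for one child; (1/2)^4 = 1/16.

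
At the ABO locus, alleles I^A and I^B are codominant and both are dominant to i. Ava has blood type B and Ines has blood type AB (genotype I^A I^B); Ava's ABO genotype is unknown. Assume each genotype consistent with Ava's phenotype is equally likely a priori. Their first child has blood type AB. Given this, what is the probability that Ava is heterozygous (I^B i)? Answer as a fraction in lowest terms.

Possible genotypes: Ava ∈ {I^B I^B, I^B i}; Ines ∈ {I^A I^B}.
Weight each parental genotype pair by prior × P(type-AB child):
  I^B I^B × I^A I^B: posterior weight 2/3.
  I^B i × I^A I^B: posterior weight 1/3.
Sum the posterior weight over pairs where Ava is I^B i: 1/3.

1/3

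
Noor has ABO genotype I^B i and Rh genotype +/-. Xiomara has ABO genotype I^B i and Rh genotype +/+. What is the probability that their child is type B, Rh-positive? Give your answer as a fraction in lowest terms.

3/4

ABO cross I^B i × I^B i → offspring phenotypes: 1/4 O, 3/4 B.
Rh cross +/- × +/+ → 1 Rh+.
Independent loci: P(type B, Rh-positive) = 3/4 × 1 = 3/4.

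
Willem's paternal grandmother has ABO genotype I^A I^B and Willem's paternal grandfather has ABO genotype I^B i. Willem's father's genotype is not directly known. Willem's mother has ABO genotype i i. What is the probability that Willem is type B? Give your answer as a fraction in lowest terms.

Willem's father's ABO genotype from I^A I^B × I^B i: 1/4 I^A I^B, 1/4 I^A i, 1/4 I^B I^B, 1/4 I^B i.
Crossing each possibility with the mother i i and summing P(type B): 1/4·1/2 + 1/4·0 + 1/4·1 + 1/4·1/2 = 1/2.

1/2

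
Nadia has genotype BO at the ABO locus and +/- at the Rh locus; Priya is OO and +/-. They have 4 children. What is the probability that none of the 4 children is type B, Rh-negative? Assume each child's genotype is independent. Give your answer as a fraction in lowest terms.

2401/4096

ABO cross BO × OO → 1/2 O, 1/2 B.
Rh cross +/- × +/- → 3/4 Rh+, 1/4 Rh-; so P(type B, Rh-negative) = 1/2 × 1/4 = 1/8 per child.
P(not type B, Rh-negative) = 7/8 for one child; (7/8)^4 = 2401/4096.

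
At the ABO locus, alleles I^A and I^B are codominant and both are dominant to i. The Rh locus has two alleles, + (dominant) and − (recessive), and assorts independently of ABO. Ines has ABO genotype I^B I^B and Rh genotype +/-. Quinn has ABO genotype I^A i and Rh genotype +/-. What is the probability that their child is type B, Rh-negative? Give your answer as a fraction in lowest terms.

1/8

ABO cross I^B I^B × I^A i → offspring phenotypes: 1/2 B, 1/2 AB.
Rh cross +/- × +/- → 3/4 Rh+, 1/4 Rh-.
Independent loci: P(type B, Rh-negative) = 1/2 × 1/4 = 1/8.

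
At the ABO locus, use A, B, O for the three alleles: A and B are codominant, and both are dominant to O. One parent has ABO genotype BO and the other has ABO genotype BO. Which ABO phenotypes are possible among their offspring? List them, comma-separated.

O, B

Gametes from BO × BO give offspring ABO genotypes BB, BO, OO, i.e. phenotypes O, B.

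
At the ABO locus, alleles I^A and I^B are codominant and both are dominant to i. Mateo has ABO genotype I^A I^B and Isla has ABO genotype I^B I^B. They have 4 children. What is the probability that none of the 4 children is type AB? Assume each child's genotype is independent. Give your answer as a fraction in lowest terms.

1/16

ABO cross I^A I^B × I^B I^B → 1/2 B, 1/2 AB.
So P(type AB) = 1/2 per child.
P(not type AB) = 1/2 for one child; (1/2)^4 = 1/16.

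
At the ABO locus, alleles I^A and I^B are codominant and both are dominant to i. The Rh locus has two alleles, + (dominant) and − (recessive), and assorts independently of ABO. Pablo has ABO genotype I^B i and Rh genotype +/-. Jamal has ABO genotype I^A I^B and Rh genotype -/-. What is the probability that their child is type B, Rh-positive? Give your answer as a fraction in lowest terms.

1/4

ABO cross I^B i × I^A I^B → offspring phenotypes: 1/4 A, 1/2 B, 1/4 AB.
Rh cross +/- × -/- → 1/2 Rh+, 1/2 Rh-.
Independent loci: P(type B, Rh-positive) = 1/2 × 1/2 = 1/4.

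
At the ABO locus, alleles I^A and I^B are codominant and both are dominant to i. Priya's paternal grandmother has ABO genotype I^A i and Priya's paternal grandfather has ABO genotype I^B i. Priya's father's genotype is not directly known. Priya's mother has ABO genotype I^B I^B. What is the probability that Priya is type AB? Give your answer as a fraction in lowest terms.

1/4

Priya's father's ABO genotype from I^A i × I^B i: 1/4 I^A I^B, 1/4 I^A i, 1/4 I^B i, 1/4 i i.
Crossing each possibility with the mother I^B I^B and summing P(type AB): 1/4·1/2 + 1/4·1/2 + 1/4·0 + 1/4·0 = 1/4.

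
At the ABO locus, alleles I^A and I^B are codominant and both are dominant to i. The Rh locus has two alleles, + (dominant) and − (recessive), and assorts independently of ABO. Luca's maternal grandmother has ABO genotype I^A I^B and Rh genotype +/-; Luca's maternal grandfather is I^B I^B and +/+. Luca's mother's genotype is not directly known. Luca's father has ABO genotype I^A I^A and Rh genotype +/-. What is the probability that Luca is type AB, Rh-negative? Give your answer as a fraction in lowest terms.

Luca's mother's ABO genotype from I^A I^B × I^B I^B: 1/2 I^A I^B, 1/2 I^B I^B.
Crossing each possibility with the father I^A I^A and summing P(type AB): 1/2·1/2 + 1/2·1 = 3/4.
Similarly for Rh via the mother's Rh distribution: P(Rh-) = 1/8.
Independent loci: 3/4 × 1/8 = 3/32.

3/32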